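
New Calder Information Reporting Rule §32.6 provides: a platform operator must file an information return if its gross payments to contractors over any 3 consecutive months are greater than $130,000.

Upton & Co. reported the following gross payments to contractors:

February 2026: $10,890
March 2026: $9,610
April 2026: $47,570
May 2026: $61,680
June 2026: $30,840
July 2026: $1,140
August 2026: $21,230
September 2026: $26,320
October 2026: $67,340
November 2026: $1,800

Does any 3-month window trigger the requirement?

February 2026–April 2026: $10,890 + $9,610 + $47,570 = $68,070 (under)
March 2026–May 2026: $9,610 + $47,570 + $61,680 = $118,860 (under)
April 2026–June 2026: $47,570 + $61,680 + $30,840 = $140,090 (over)
May 2026–July 2026: $61,680 + $30,840 + $1,140 = $93,660 (under)
June 2026–August 2026: $30,840 + $1,140 + $21,230 = $53,210 (under)
July 2026–September 2026: $1,140 + $21,230 + $26,320 = $48,690 (under)
August 2026–October 2026: $21,230 + $26,320 + $67,340 = $114,890 (under)
September 2026–November 2026: $26,320 + $67,340 + $1,800 = $95,460 (under)
At least one window exceeds $130,000.

Yes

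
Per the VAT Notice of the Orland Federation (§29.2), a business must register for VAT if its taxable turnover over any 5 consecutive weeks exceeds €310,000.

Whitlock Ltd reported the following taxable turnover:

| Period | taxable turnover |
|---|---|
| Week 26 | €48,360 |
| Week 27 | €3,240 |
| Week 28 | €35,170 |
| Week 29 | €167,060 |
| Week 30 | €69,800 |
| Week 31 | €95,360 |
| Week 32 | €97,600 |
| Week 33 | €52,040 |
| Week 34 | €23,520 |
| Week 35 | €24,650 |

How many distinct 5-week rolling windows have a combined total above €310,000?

Week 26–Week 30: €48,360 + €3,240 + €35,170 + €167,060 + €69,800 = €323,630 (over)
Week 27–Week 31: €3,240 + €35,170 + €167,060 + €69,800 + €95,360 = €370,630 (over)
Week 28–Week 32: €35,170 + €167,060 + €69,800 + €95,360 + €97,600 = €464,990 (over)
Week 29–Week 33: €167,060 + €69,800 + €95,360 + €97,600 + €52,040 = €481,860 (over)
Week 30–Week 34: €69,800 + €95,360 + €97,600 + €52,040 + €23,520 = €338,320 (over)
Week 31–Week 35: €95,360 + €97,600 + €52,040 + €23,520 + €24,650 = €293,170 (under)
5 windows exceed the threshold.

5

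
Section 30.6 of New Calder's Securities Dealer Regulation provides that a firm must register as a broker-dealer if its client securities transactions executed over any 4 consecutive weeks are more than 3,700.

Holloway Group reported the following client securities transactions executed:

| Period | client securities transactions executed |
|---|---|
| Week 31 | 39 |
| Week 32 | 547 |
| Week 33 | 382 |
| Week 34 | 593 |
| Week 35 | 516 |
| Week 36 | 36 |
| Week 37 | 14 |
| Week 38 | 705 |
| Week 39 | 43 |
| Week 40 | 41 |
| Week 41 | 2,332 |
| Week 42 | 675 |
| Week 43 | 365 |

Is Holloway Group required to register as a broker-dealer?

Week 31–Week 34: 39 + 547 + 382 + 593 = 1,561 (under)
Week 32–Week 35: 547 + 382 + 593 + 516 = 2,038 (under)
Week 33–Week 36: 382 + 593 + 516 + 36 = 1,527 (under)
Week 34–Week 37: 593 + 516 + 36 + 14 = 1,159 (under)
Week 35–Week 38: 516 + 36 + 14 + 705 = 1,271 (under)
Week 36–Week 39: 36 + 14 + 705 + 43 = 798 (under)
Week 37–Week 40: 14 + 705 + 43 + 41 = 803 (under)
Week 38–Week 41: 705 + 43 + 41 + 2,332 = 3,121 (under)
Week 39–Week 42: 43 + 41 + 2,332 + 675 = 3,091 (under)
Week 40–Week 43: 41 + 2,332 + 675 + 365 = 3,413 (under)
No window exceeds 3,700.

No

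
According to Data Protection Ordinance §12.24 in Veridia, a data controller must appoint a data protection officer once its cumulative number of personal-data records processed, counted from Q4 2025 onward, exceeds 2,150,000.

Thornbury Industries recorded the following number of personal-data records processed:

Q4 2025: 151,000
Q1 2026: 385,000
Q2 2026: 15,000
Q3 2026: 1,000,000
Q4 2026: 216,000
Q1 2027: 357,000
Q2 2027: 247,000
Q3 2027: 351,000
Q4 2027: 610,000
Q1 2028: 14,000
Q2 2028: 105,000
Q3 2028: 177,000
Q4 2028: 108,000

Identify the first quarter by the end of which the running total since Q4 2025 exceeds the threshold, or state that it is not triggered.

Q2 2027

Through Q4 2025: 151,000
Through Q1 2026: 536,000
Through Q2 2026: 551,000
Through Q3 2026: 1,551,000
Through Q4 2026: 1,767,000
Through Q1 2027: 2,124,000
Through Q2 2027: 2,371,000 ← exceeds threshold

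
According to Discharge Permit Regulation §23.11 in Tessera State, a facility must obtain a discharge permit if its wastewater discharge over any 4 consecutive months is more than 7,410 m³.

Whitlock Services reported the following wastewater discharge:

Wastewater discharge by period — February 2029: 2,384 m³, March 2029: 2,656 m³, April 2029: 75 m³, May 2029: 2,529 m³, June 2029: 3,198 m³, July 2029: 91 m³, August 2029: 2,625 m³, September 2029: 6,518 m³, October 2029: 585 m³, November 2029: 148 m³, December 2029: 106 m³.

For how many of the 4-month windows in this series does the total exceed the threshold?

6

February 2029–May 2029: 2,384 m³ + 2,656 m³ + 75 m³ + 2,529 m³ = 7,644 m³ (over)
March 2029–June 2029: 2,656 m³ + 75 m³ + 2,529 m³ + 3,198 m³ = 8,458 m³ (over)
April 2029–July 2029: 75 m³ + 2,529 m³ + 3,198 m³ + 91 m³ = 5,893 m³ (under)
May 2029–August 2029: 2,529 m³ + 3,198 m³ + 91 m³ + 2,625 m³ = 8,443 m³ (over)
June 2029–September 2029: 3,198 m³ + 91 m³ + 2,625 m³ + 6,518 m³ = 12,432 m³ (over)
July 2029–October 2029: 91 m³ + 2,625 m³ + 6,518 m³ + 585 m³ = 9,819 m³ (over)
August 2029–November 2029: 2,625 m³ + 6,518 m³ + 585 m³ + 148 m³ = 9,876 m³ (over)
September 2029–December 2029: 6,518 m³ + 585 m³ + 148 m³ + 106 m³ = 7,357 m³ (under)
6 windows exceed the threshold.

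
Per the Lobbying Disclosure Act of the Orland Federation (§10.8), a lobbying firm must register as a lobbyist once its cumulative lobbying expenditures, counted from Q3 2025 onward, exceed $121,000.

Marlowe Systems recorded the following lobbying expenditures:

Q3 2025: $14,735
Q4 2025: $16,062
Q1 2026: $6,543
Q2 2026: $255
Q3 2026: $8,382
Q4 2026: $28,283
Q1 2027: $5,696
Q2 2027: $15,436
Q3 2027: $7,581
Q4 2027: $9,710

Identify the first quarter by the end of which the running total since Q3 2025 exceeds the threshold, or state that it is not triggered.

Through Q3 2025: $14,735
Through Q4 2025: $30,797
Through Q1 2026: $37,340
Through Q2 2026: $37,595
Through Q3 2026: $45,977
Through Q4 2026: $74,260
Through Q1 2027: $79,956
Through Q2 2027: $95,392
Through Q3 2027: $102,973
Through Q4 2027: $112,683
Final cumulative total $112,683 ≤ $121,000; the threshold is never exceeded.

Not triggered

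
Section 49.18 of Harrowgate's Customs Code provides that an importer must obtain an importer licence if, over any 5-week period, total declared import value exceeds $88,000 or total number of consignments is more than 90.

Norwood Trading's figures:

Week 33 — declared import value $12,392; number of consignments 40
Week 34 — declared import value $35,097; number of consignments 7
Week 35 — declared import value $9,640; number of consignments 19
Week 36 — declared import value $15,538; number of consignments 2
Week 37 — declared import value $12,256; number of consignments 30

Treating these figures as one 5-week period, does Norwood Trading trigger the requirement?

Total declared import value: $12,392 + $35,097 + $9,640 + $15,538 + $12,256 = $84,923 (≤ $88,000).
Total number of consignments: 40 + 7 + 19 + 2 + 30 = 98 (> 90).
The test is 'or': at least one threshold is exceeded.

Yes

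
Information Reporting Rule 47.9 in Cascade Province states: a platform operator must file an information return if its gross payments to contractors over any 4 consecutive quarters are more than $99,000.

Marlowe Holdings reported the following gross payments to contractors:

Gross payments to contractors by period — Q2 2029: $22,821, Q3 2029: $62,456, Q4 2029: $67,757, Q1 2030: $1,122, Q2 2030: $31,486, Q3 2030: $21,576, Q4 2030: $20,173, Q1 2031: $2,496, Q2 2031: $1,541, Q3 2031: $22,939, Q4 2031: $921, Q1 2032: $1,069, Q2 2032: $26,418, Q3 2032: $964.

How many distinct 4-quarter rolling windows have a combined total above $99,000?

3

Q2 2029–Q1 2030: $22,821 + $62,456 + $67,757 + $1,122 = $154,156 (over)
Q3 2029–Q2 2030: $62,456 + $67,757 + $1,122 + $31,486 = $162,821 (over)
Q4 2029–Q3 2030: $67,757 + $1,122 + $31,486 + $21,576 = $121,941 (over)
Q1 2030–Q4 2030: $1,122 + $31,486 + $21,576 + $20,173 = $74,357 (under)
Q2 2030–Q1 2031: $31,486 + $21,576 + $20,173 + $2,496 = $75,731 (under)
Q3 2030–Q2 2031: $21,576 + $20,173 + $2,496 + $1,541 = $45,786 (under)
Q4 2030–Q3 2031: $20,173 + $2,496 + $1,541 + $22,939 = $47,149 (under)
Q1 2031–Q4 2031: $2,496 + $1,541 + $22,939 + $921 = $27,897 (under)
Q2 2031–Q1 2032: $1,541 + $22,939 + $921 + $1,069 = $26,470 (under)
Q3 2031–Q2 2032: $22,939 + $921 + $1,069 + $26,418 = $51,347 (under)
Q4 2031–Q3 2032: $921 + $1,069 + $26,418 + $964 = $29,372 (under)
3 windows exceed the threshold.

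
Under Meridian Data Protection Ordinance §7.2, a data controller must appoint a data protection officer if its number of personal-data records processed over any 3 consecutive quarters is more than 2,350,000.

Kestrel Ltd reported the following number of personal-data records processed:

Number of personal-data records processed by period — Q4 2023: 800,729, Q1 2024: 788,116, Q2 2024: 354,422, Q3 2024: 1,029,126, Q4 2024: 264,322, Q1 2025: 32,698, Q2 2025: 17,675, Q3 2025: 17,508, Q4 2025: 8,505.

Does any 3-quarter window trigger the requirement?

Q4 2023–Q2 2024: 800,729 + 788,116 + 354,422 = 1,943,267 (under)
Q1 2024–Q3 2024: 788,116 + 354,422 + 1,029,126 = 2,171,664 (under)
Q2 2024–Q4 2024: 354,422 + 1,029,126 + 264,322 = 1,647,870 (under)
Q3 2024–Q1 2025: 1,029,126 + 264,322 + 32,698 = 1,326,146 (under)
Q4 2024–Q2 2025: 264,322 + 32,698 + 17,675 = 314,695 (under)
Q1 2025–Q3 2025: 32,698 + 17,675 + 17,508 = 67,881 (under)
Q2 2025–Q4 2025: 17,675 + 17,508 + 8,505 = 43,688 (under)
No window exceeds 2,350,000.

No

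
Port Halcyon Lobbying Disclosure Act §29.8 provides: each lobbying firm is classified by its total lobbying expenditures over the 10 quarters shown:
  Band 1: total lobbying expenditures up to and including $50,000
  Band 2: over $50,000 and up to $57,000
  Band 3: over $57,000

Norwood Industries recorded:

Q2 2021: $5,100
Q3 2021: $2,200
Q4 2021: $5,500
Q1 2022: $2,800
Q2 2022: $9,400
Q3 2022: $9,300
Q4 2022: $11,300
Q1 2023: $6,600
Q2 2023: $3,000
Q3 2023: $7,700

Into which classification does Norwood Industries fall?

Band 3

Total lobbying expenditures: $5,100 + $2,200 + $5,500 + $2,800 + $9,400 + $9,300 + $11,300 + $6,600 + $3,000 + $7,700 = $62,900.
$62,900 > $57,000, so Band 3 applies.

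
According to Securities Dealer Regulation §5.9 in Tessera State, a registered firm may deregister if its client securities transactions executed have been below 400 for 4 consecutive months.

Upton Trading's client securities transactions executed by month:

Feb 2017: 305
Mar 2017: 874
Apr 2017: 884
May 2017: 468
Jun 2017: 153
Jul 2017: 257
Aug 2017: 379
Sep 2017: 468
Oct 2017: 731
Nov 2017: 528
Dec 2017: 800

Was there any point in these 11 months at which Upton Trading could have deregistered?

No

Months below 400: Feb 2017, Jun 2017, Jul 2017, Aug 2017.
Longest run of consecutive months below the threshold: 3.
3 < 4, so Upton Trading never became eligible.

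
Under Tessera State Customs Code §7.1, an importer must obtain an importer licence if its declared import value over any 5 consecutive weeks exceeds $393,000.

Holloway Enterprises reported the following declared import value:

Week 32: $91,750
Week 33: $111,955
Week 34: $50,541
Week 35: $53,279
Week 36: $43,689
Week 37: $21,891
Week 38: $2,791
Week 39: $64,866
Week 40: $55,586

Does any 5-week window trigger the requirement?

No

Week 32–Week 36: $91,750 + $111,955 + $50,541 + $53,279 + $43,689 = $351,214 (under)
Week 33–Week 37: $111,955 + $50,541 + $53,279 + $43,689 + $21,891 = $281,355 (under)
Week 34–Week 38: $50,541 + $53,279 + $43,689 + $21,891 + $2,791 = $172,191 (under)
Week 35–Week 39: $53,279 + $43,689 + $21,891 + $2,791 + $64,866 = $186,516 (under)
Week 36–Week 40: $43,689 + $21,891 + $2,791 + $64,866 + $55,586 = $188,823 (under)
No window exceeds $393,000.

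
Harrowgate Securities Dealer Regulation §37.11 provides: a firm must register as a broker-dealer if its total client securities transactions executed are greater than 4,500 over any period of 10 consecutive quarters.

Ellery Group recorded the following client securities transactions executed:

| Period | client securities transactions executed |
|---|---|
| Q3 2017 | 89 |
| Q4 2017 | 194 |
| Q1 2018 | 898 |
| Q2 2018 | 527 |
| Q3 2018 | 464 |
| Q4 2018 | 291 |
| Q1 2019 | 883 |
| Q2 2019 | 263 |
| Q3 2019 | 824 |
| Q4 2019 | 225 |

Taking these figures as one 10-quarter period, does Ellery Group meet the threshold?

Yes

Total client securities transactions executed: 89 + 194 + 898 + 527 + 464 + 291 + 883 + 263 + 824 + 225 = 4,658.
4,658 > 4,500, so the threshold is exceeded.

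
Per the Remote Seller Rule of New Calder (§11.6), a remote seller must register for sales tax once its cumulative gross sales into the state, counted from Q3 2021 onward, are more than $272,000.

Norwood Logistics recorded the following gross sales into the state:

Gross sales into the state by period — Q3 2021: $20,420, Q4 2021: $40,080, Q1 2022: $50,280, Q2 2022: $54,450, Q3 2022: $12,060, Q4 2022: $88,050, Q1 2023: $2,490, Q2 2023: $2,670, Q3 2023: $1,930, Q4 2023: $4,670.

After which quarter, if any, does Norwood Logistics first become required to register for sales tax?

Through Q3 2021: $20,420
Through Q4 2021: $60,500
Through Q1 2022: $110,780
Through Q2 2022: $165,230
Through Q3 2022: $177,290
Through Q4 2022: $265,340
Through Q1 2023: $267,830
Through Q2 2023: $270,500
Through Q3 2023: $272,430 ← exceeds threshold

Q3 2023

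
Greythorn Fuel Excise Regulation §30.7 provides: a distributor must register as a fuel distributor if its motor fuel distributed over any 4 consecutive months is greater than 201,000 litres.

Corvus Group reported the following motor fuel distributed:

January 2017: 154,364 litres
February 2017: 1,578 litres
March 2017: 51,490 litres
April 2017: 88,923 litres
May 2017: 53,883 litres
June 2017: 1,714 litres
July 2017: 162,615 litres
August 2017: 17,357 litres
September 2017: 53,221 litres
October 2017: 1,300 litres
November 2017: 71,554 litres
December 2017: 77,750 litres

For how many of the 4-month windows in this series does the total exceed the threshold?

6

January 2017–April 2017: 154,364 litres + 1,578 litres + 51,490 litres + 88,923 litres = 296,355 litres (over)
February 2017–May 2017: 1,578 litres + 51,490 litres + 88,923 litres + 53,883 litres = 195,874 litres (under)
March 2017–June 2017: 51,490 litres + 88,923 litres + 53,883 litres + 1,714 litres = 196,010 litres (under)
April 2017–July 2017: 88,923 litres + 53,883 litres + 1,714 litres + 162,615 litres = 307,135 litres (over)
May 2017–August 2017: 53,883 litres + 1,714 litres + 162,615 litres + 17,357 litres = 235,569 litres (over)
June 2017–September 2017: 1,714 litres + 162,615 litres + 17,357 litres + 53,221 litres = 234,907 litres (over)
July 2017–October 2017: 162,615 litres + 17,357 litres + 53,221 litres + 1,300 litres = 234,493 litres (over)
August 2017–November 2017: 17,357 litres + 53,221 litres + 1,300 litres + 71,554 litres = 143,432 litres (under)
September 2017–December 2017: 53,221 litres + 1,300 litres + 71,554 litres + 77,750 litres = 203,825 litres (over)
6 windows exceed the threshold.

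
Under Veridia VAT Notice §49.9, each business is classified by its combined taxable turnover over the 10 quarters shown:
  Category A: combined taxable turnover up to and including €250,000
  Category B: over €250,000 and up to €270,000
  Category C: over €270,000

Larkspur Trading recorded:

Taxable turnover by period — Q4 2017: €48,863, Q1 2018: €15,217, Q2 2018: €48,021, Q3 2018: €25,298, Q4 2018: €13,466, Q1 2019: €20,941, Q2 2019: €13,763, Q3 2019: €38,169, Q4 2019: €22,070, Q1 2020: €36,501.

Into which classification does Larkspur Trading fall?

Combined taxable turnover: €48,863 + €15,217 + €48,021 + €25,298 + €13,466 + €20,941 + €13,763 + €38,169 + €22,070 + €36,501 = €282,309.
€282,309 > €270,000, so Category C applies.

Category C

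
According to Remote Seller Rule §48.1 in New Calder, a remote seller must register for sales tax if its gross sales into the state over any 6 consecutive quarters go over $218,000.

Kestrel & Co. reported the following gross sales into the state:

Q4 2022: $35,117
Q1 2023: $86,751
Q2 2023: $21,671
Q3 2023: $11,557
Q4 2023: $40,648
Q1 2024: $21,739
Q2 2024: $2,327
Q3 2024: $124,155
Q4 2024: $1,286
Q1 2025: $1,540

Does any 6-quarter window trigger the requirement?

Q4 2022–Q1 2024: $35,117 + $86,751 + $21,671 + $11,557 + $40,648 + $21,739 = $217,483 (under)
Q1 2023–Q2 2024: $86,751 + $21,671 + $11,557 + $40,648 + $21,739 + $2,327 = $184,693 (under)
Q2 2023–Q3 2024: $21,671 + $11,557 + $40,648 + $21,739 + $2,327 + $124,155 = $222,097 (over)
Q3 2023–Q4 2024: $11,557 + $40,648 + $21,739 + $2,327 + $124,155 + $1,286 = $201,712 (under)
Q4 2023–Q1 2025: $40,648 + $21,739 + $2,327 + $124,155 + $1,286 + $1,540 = $191,695 (under)
At least one window exceeds $218,000.

Yes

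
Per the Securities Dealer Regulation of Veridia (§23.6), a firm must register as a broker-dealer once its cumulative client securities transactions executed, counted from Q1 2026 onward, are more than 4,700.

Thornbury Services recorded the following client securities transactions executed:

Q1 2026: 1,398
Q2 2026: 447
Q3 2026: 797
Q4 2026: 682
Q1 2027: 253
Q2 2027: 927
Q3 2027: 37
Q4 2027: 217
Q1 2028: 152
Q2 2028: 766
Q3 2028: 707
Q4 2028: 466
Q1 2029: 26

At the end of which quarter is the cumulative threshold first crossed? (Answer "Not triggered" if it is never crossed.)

Through Q1 2026: 1,398
Through Q2 2026: 1,845
Through Q3 2026: 2,642
Through Q4 2026: 3,324
Through Q1 2027: 3,577
Through Q2 2027: 4,504
Through Q3 2027: 4,541
Through Q4 2027: 4,758 ← exceeds threshold

Q4 2027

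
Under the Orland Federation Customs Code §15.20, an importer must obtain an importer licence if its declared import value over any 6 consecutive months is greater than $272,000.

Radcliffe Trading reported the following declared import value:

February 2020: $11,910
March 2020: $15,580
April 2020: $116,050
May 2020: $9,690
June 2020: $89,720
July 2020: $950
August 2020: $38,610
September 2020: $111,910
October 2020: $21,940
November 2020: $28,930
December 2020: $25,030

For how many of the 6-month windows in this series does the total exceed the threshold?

3

February 2020–July 2020: $11,910 + $15,580 + $116,050 + $9,690 + $89,720 + $950 = $243,900 (under)
March 2020–August 2020: $15,580 + $116,050 + $9,690 + $89,720 + $950 + $38,610 = $270,600 (under)
April 2020–September 2020: $116,050 + $9,690 + $89,720 + $950 + $38,610 + $111,910 = $366,930 (over)
May 2020–October 2020: $9,690 + $89,720 + $950 + $38,610 + $111,910 + $21,940 = $272,820 (over)
June 2020–November 2020: $89,720 + $950 + $38,610 + $111,910 + $21,940 + $28,930 = $292,060 (over)
July 2020–December 2020: $950 + $38,610 + $111,910 + $21,940 + $28,930 + $25,030 = $227,370 (under)
3 windows exceed the threshold.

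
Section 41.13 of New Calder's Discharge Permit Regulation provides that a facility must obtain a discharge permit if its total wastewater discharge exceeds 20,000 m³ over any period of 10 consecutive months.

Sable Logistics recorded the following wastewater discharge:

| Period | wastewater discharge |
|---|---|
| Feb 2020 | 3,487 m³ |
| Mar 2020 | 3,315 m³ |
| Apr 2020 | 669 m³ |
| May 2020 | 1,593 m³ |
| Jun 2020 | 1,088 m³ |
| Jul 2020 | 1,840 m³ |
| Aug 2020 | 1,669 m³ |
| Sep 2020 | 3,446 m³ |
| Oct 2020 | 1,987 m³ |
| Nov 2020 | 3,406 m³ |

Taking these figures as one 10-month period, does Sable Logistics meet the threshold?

Yes

Total wastewater discharge: 3,487 m³ + 3,315 m³ + 669 m³ + 1,593 m³ + 1,088 m³ + 1,840 m³ + 1,669 m³ + 3,446 m³ + 1,987 m³ + 3,406 m³ = 22,500 m³.
22,500 m³ > 20,000 m³, so the threshold is exceeded.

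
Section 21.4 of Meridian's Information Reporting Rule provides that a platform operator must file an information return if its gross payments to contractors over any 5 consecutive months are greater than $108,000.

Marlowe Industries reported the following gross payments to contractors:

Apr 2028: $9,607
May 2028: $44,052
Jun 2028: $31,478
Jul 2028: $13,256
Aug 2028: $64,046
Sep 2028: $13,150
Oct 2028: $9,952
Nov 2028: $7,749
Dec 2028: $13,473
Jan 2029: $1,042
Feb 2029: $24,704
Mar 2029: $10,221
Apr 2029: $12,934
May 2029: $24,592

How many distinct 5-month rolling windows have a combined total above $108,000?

Apr 2028–Aug 2028: $9,607 + $44,052 + $31,478 + $13,256 + $64,046 = $162,439 (over)
May 2028–Sep 2028: $44,052 + $31,478 + $13,256 + $64,046 + $13,150 = $165,982 (over)
Jun 2028–Oct 2028: $31,478 + $13,256 + $64,046 + $13,150 + $9,952 = $131,882 (over)
Jul 2028–Nov 2028: $13,256 + $64,046 + $13,150 + $9,952 + $7,749 = $108,153 (over)
Aug 2028–Dec 2028: $64,046 + $13,150 + $9,952 + $7,749 + $13,473 = $108,370 (over)
Sep 2028–Jan 2029: $13,150 + $9,952 + $7,749 + $13,473 + $1,042 = $45,366 (under)
Oct 2028–Feb 2029: $9,952 + $7,749 + $13,473 + $1,042 + $24,704 = $56,920 (under)
Nov 2028–Mar 2029: $7,749 + $13,473 + $1,042 + $24,704 + $10,221 = $57,189 (under)
Dec 2028–Apr 2029: $13,473 + $1,042 + $24,704 + $10,221 + $12,934 = $62,374 (under)
Jan 2029–May 2029: $1,042 + $24,704 + $10,221 + $12,934 + $24,592 = $73,493 (under)
5 windows exceed the threshold.

5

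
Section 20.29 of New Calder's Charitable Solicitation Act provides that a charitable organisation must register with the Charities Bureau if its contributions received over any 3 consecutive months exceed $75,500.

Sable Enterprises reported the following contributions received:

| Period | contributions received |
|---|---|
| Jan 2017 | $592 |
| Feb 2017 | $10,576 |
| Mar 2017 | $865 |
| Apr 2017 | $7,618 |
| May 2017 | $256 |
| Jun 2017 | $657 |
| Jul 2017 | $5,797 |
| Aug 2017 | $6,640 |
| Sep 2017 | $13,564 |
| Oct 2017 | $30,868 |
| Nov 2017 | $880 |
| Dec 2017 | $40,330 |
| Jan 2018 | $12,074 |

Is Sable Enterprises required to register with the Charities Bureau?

Jan 2017–Mar 2017: $592 + $10,576 + $865 = $12,033 (under)
Feb 2017–Apr 2017: $10,576 + $865 + $7,618 = $19,059 (under)
Mar 2017–May 2017: $865 + $7,618 + $256 = $8,739 (under)
Apr 2017–Jun 2017: $7,618 + $256 + $657 = $8,531 (under)
May 2017–Jul 2017: $256 + $657 + $5,797 = $6,710 (under)
Jun 2017–Aug 2017: $657 + $5,797 + $6,640 = $13,094 (under)
Jul 2017–Sep 2017: $5,797 + $6,640 + $13,564 = $26,001 (under)
Aug 2017–Oct 2017: $6,640 + $13,564 + $30,868 = $51,072 (under)
Sep 2017–Nov 2017: $13,564 + $30,868 + $880 = $45,312 (under)
Oct 2017–Dec 2017: $30,868 + $880 + $40,330 = $72,078 (under)
Nov 2017–Jan 2018: $880 + $40,330 + $12,074 = $53,284 (under)
No window exceeds $75,500.

No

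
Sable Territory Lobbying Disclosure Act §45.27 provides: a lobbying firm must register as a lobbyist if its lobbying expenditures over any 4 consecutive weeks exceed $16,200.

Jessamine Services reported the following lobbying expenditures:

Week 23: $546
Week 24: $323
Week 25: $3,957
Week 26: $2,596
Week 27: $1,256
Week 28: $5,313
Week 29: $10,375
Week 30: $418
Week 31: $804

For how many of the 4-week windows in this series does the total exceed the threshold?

Week 23–Week 26: $546 + $323 + $3,957 + $2,596 = $7,422 (under)
Week 24–Week 27: $323 + $3,957 + $2,596 + $1,256 = $8,132 (under)
Week 25–Week 28: $3,957 + $2,596 + $1,256 + $5,313 = $13,122 (under)
Week 26–Week 29: $2,596 + $1,256 + $5,313 + $10,375 = $19,540 (over)
Week 27–Week 30: $1,256 + $5,313 + $10,375 + $418 = $17,362 (over)
Week 28–Week 31: $5,313 + $10,375 + $418 + $804 = $16,910 (over)
3 windows exceed the threshold.

3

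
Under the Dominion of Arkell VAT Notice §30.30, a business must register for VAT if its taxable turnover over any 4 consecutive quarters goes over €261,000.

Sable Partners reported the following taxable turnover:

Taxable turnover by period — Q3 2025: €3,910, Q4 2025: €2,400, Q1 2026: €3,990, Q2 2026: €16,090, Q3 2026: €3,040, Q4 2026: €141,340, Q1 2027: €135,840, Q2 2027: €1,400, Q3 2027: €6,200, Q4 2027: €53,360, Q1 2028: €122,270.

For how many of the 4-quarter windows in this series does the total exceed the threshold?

Q3 2025–Q2 2026: €3,910 + €2,400 + €3,990 + €16,090 = €26,390 (under)
Q4 2025–Q3 2026: €2,400 + €3,990 + €16,090 + €3,040 = €25,520 (under)
Q1 2026–Q4 2026: €3,990 + €16,090 + €3,040 + €141,340 = €164,460 (under)
Q2 2026–Q1 2027: €16,090 + €3,040 + €141,340 + €135,840 = €296,310 (over)
Q3 2026–Q2 2027: €3,040 + €141,340 + €135,840 + €1,400 = €281,620 (over)
Q4 2026–Q3 2027: €141,340 + €135,840 + €1,400 + €6,200 = €284,780 (over)
Q1 2027–Q4 2027: €135,840 + €1,400 + €6,200 + €53,360 = €196,800 (under)
Q2 2027–Q1 2028: €1,400 + €6,200 + €53,360 + €122,270 = €183,230 (under)
3 windows exceed the threshold.

3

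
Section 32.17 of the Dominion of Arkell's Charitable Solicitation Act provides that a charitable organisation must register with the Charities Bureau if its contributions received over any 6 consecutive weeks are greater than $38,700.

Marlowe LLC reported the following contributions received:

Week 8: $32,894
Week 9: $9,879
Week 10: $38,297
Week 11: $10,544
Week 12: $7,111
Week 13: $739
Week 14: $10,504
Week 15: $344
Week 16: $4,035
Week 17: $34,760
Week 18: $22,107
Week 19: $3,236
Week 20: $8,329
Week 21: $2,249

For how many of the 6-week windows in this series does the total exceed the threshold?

8

Week 8–Week 13: $32,894 + $9,879 + $38,297 + $10,544 + $7,111 + $739 = $99,464 (over)
Week 9–Week 14: $9,879 + $38,297 + $10,544 + $7,111 + $739 + $10,504 = $77,074 (over)
Week 10–Week 15: $38,297 + $10,544 + $7,111 + $739 + $10,504 + $344 = $67,539 (over)
Week 11–Week 16: $10,544 + $7,111 + $739 + $10,504 + $344 + $4,035 = $33,277 (under)
Week 12–Week 17: $7,111 + $739 + $10,504 + $344 + $4,035 + $34,760 = $57,493 (over)
Week 13–Week 18: $739 + $10,504 + $344 + $4,035 + $34,760 + $22,107 = $72,489 (over)
Week 14–Week 19: $10,504 + $344 + $4,035 + $34,760 + $22,107 + $3,236 = $74,986 (over)
Week 15–Week 20: $344 + $4,035 + $34,760 + $22,107 + $3,236 + $8,329 = $72,811 (over)
Week 16–Week 21: $4,035 + $34,760 + $22,107 + $3,236 + $8,329 + $2,249 = $74,716 (over)
8 windows exceed the threshold.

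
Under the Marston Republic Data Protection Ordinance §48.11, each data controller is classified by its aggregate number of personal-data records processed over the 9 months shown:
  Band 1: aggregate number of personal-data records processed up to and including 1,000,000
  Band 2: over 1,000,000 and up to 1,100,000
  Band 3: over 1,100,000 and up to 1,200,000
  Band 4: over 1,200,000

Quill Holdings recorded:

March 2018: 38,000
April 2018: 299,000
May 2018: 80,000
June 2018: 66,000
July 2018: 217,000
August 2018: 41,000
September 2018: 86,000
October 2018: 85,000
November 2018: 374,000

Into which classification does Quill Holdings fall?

Aggregate number of personal-data records processed: 38,000 + 299,000 + 80,000 + 66,000 + 217,000 + 41,000 + 86,000 + 85,000 + 374,000 = 1,286,000.
1,286,000 > 1,200,000, so Band 4 applies.

Band 4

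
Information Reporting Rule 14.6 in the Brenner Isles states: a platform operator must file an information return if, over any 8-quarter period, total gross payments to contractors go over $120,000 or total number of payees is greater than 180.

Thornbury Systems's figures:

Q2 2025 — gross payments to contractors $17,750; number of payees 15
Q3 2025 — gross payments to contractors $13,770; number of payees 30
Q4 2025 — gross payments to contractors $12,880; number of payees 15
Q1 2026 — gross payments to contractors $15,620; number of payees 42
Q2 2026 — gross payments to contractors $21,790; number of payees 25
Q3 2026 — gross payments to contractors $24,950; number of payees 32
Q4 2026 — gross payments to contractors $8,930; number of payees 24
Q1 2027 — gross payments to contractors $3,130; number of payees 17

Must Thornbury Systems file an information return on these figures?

Yes

Total gross payments to contractors: $17,750 + $13,770 + $12,880 + $15,620 + $21,790 + $24,950 + $8,930 + $3,130 = $118,820 (≤ $120,000).
Total number of payees: 15 + 30 + 15 + 42 + 25 + 32 + 24 + 17 = 200 (> 180).
The test is 'or': at least one threshold is exceeded.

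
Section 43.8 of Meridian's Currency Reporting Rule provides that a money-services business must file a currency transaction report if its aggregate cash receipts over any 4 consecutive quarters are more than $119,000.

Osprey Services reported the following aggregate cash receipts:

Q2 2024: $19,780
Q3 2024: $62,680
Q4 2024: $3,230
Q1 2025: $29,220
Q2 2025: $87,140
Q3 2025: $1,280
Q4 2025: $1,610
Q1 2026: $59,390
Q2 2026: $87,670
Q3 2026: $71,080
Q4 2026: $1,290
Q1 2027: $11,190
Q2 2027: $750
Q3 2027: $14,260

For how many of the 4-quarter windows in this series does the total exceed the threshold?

Q2 2024–Q1 2025: $19,780 + $62,680 + $3,230 + $29,220 = $114,910 (under)
Q3 2024–Q2 2025: $62,680 + $3,230 + $29,220 + $87,140 = $182,270 (over)
Q4 2024–Q3 2025: $3,230 + $29,220 + $87,140 + $1,280 = $120,870 (over)
Q1 2025–Q4 2025: $29,220 + $87,140 + $1,280 + $1,610 = $119,250 (over)
Q2 2025–Q1 2026: $87,140 + $1,280 + $1,610 + $59,390 = $149,420 (over)
Q3 2025–Q2 2026: $1,280 + $1,610 + $59,390 + $87,670 = $149,950 (over)
Q4 2025–Q3 2026: $1,610 + $59,390 + $87,670 + $71,080 = $219,750 (over)
Q1 2026–Q4 2026: $59,390 + $87,670 + $71,080 + $1,290 = $219,430 (over)
Q2 2026–Q1 2027: $87,670 + $71,080 + $1,290 + $11,190 = $171,230 (over)
Q3 2026–Q2 2027: $71,080 + $1,290 + $11,190 + $750 = $84,310 (under)
Q4 2026–Q3 2027: $1,290 + $11,190 + $750 + $14,260 = $27,490 (under)
8 windows exceed the threshold.

8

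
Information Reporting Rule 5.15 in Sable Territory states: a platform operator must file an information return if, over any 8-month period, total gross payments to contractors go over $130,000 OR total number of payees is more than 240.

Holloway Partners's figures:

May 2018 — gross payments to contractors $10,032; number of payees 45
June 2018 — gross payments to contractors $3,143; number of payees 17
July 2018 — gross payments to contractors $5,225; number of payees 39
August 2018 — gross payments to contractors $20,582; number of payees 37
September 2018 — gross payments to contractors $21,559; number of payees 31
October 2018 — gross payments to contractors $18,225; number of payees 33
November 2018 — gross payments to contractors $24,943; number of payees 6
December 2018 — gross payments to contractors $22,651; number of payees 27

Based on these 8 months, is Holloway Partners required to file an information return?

Total gross payments to contractors: $10,032 + $3,143 + $5,225 + $20,582 + $21,559 + $18,225 + $24,943 + $22,651 = $126,360 (≤ $130,000).
Total number of payees: 45 + 17 + 39 + 37 + 31 + 33 + 6 + 27 = 235 (≤ 240).
The test is 'or': neither threshold is exceeded.

No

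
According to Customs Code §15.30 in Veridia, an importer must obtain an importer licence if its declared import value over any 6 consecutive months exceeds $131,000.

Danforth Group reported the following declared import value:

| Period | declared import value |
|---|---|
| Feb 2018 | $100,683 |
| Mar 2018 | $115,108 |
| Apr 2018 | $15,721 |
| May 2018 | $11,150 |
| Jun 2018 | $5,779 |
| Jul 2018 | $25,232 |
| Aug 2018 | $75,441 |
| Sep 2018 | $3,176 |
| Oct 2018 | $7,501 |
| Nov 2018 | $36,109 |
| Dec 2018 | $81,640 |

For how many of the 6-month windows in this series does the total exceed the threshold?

Feb 2018–Jul 2018: $100,683 + $115,108 + $15,721 + $11,150 + $5,779 + $25,232 = $273,673 (over)
Mar 2018–Aug 2018: $115,108 + $15,721 + $11,150 + $5,779 + $25,232 + $75,441 = $248,431 (over)
Apr 2018–Sep 2018: $15,721 + $11,150 + $5,779 + $25,232 + $75,441 + $3,176 = $136,499 (over)
May 2018–Oct 2018: $11,150 + $5,779 + $25,232 + $75,441 + $3,176 + $7,501 = $128,279 (under)
Jun 2018–Nov 2018: $5,779 + $25,232 + $75,441 + $3,176 + $7,501 + $36,109 = $153,238 (over)
Jul 2018–Dec 2018: $25,232 + $75,441 + $3,176 + $7,501 + $36,109 + $81,640 = $229,099 (over)
5 windows exceed the threshold.

5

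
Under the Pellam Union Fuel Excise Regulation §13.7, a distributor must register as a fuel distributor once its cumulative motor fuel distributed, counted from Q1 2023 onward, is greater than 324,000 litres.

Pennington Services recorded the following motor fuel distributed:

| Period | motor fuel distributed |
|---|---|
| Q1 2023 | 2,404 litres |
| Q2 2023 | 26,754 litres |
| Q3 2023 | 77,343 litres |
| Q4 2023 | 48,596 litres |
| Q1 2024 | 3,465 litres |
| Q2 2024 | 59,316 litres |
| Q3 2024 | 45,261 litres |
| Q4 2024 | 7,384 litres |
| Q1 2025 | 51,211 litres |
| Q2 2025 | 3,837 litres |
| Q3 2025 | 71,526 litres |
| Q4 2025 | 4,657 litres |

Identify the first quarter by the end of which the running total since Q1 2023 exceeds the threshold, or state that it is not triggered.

Q2 2025

Through Q1 2023: 2,404 litres
Through Q2 2023: 29,158 litres
Through Q3 2023: 106,501 litres
Through Q4 2023: 155,097 litres
Through Q1 2024: 158,562 litres
Through Q2 2024: 217,878 litres
Through Q3 2024: 263,139 litres
Through Q4 2024: 270,523 litres
Through Q1 2025: 321,734 litres
Through Q2 2025: 325,571 litres ← exceeds threshold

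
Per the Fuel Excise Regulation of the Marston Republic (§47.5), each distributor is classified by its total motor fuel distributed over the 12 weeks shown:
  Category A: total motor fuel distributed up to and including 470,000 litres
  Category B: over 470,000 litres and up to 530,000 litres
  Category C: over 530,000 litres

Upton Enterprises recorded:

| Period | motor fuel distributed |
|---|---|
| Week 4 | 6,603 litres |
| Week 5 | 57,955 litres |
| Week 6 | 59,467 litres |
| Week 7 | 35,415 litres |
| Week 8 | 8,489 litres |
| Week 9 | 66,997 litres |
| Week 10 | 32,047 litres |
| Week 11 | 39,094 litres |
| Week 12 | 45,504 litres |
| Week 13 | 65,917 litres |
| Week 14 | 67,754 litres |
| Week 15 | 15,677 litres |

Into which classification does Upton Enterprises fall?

Total motor fuel distributed: 6,603 litres + 57,955 litres + 59,467 litres + 35,415 litres + 8,489 litres + 66,997 litres + 32,047 litres + 39,094 litres + 45,504 litres + 65,917 litres + 67,754 litres + 15,677 litres = 500,919 litres.
470,000 litres < 500,919 litres ≤ 530,000 litres, so Category B applies.

Category B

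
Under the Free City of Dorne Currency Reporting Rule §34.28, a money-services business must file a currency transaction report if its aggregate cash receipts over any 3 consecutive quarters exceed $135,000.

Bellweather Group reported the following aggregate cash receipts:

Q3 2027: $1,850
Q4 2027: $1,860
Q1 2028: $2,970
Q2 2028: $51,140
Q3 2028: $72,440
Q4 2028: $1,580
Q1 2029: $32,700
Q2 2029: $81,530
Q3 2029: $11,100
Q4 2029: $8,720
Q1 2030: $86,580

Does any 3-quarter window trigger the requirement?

Q3 2027–Q1 2028: $1,850 + $1,860 + $2,970 = $6,680 (under)
Q4 2027–Q2 2028: $1,860 + $2,970 + $51,140 = $55,970 (under)
Q1 2028–Q3 2028: $2,970 + $51,140 + $72,440 = $126,550 (under)
Q2 2028–Q4 2028: $51,140 + $72,440 + $1,580 = $125,160 (under)
Q3 2028–Q1 2029: $72,440 + $1,580 + $32,700 = $106,720 (under)
Q4 2028–Q2 2029: $1,580 + $32,700 + $81,530 = $115,810 (under)
Q1 2029–Q3 2029: $32,700 + $81,530 + $11,100 = $125,330 (under)
Q2 2029–Q4 2029: $81,530 + $11,100 + $8,720 = $101,350 (under)
Q3 2029–Q1 2030: $11,100 + $8,720 + $86,580 = $106,400 (under)
No window exceeds $135,000.

No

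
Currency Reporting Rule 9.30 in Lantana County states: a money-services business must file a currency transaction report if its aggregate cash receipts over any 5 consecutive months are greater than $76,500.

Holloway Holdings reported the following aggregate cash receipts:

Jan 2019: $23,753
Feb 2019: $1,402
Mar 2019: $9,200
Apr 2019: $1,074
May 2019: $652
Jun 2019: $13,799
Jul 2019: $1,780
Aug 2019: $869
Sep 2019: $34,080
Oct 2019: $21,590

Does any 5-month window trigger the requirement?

Jan 2019–May 2019: $23,753 + $1,402 + $9,200 + $1,074 + $652 = $36,081 (under)
Feb 2019–Jun 2019: $1,402 + $9,200 + $1,074 + $652 + $13,799 = $26,127 (under)
Mar 2019–Jul 2019: $9,200 + $1,074 + $652 + $13,799 + $1,780 = $26,505 (under)
Apr 2019–Aug 2019: $1,074 + $652 + $13,799 + $1,780 + $869 = $18,174 (under)
May 2019–Sep 2019: $652 + $13,799 + $1,780 + $869 + $34,080 = $51,180 (under)
Jun 2019–Oct 2019: $13,799 + $1,780 + $869 + $34,080 + $21,590 = $72,118 (under)
No window exceeds $76,500.

No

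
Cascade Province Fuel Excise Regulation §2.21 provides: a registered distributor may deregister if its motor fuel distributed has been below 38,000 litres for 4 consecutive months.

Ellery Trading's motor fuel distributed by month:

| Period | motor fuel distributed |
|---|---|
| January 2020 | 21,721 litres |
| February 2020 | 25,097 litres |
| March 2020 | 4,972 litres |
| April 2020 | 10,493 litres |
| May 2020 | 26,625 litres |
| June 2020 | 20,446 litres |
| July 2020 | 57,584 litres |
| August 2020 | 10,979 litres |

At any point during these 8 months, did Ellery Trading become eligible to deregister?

Yes

Months below 38,000 litres: January 2020, February 2020, March 2020, April 2020, May 2020, June 2020, August 2020.
Longest run of consecutive months below the threshold: 6.
6 ≥ 4, so Ellery Trading became eligible.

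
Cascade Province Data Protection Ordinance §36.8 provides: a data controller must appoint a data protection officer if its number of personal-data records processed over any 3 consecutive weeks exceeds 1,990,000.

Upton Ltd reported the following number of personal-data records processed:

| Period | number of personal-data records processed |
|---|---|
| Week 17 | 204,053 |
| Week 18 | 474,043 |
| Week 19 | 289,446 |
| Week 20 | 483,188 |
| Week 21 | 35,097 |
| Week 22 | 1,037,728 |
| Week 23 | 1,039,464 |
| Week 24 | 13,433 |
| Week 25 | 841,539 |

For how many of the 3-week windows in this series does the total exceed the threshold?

Week 17–Week 19: 204,053 + 474,043 + 289,446 = 967,542 (under)
Week 18–Week 20: 474,043 + 289,446 + 483,188 = 1,246,677 (under)
Week 19–Week 21: 289,446 + 483,188 + 35,097 = 807,731 (under)
Week 20–Week 22: 483,188 + 35,097 + 1,037,728 = 1,556,013 (under)
Week 21–Week 23: 35,097 + 1,037,728 + 1,039,464 = 2,112,289 (over)
Week 22–Week 24: 1,037,728 + 1,039,464 + 13,433 = 2,090,625 (over)
Week 23–Week 25: 1,039,464 + 13,433 + 841,539 = 1,894,436 (under)
2 windows exceed the threshold.

2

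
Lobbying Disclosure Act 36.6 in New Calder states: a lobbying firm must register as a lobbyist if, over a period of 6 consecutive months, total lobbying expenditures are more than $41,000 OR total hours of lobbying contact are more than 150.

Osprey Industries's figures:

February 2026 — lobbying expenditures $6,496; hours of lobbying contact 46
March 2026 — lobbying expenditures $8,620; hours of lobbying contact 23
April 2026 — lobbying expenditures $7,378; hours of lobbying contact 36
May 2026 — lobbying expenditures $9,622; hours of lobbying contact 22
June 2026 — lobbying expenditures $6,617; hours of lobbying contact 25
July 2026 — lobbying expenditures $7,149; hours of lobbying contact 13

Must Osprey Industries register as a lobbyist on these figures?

Total lobbying expenditures: $6,496 + $8,620 + $7,378 + $9,622 + $6,617 + $7,149 = $45,882 (> $41,000).
Total hours of lobbying contact: 46 + 23 + 36 + 22 + 25 + 13 = 165 (> 150).
The test is 'or': at least one threshold is exceeded.

Yes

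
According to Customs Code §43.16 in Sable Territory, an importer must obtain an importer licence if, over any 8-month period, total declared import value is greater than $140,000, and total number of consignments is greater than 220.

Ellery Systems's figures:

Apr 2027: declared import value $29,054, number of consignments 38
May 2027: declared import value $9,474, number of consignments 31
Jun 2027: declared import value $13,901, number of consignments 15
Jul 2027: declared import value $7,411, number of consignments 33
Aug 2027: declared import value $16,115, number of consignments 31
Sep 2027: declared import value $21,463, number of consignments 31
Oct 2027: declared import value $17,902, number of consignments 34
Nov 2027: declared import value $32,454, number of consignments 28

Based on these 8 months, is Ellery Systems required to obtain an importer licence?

Total declared import value: $29,054 + $9,474 + $13,901 + $7,411 + $16,115 + $21,463 + $17,902 + $32,454 = $147,774 (> $140,000).
Total number of consignments: 38 + 31 + 15 + 33 + 31 + 31 + 34 + 28 = 241 (> 220).
The test is 'and': both thresholds are exceeded.

Yes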